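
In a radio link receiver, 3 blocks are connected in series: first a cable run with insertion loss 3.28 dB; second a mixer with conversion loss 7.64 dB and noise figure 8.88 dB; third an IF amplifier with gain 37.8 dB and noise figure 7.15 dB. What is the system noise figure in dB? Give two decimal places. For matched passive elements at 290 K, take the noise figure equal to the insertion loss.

Convert to linear (a loss of L dB is a gain of −L dB): F_i = 10^(NF_i/10), G_i = 10^(G_i,dB/10)
  Stage 1: F_1 = 10^(3.28/10) = 2.128, G_1 = 10^(−3.28/10) = 0.4699
  Stage 2: F_2 = 10^(8.88/10) = 7.727, G_2 = 10^(−7.64/10) = 0.1722
  Stage 3: F_3 = 10^(7.15/10) = 5.188, G_3 = 10^(37.8/10) = 6026
Friis cascade:
  F = 2.128 + (7.727 − 1)/0.4699 + (5.188 − 1)/0.08091 = 68.21
NF = 10 log₁₀(68.21) = 18.34 dB

18.34 dB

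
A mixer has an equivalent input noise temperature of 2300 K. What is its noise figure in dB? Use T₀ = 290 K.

9.51 dB

F = 1 + T_e/T₀ = 1 + 2300/290 = 8.93103
NF = 10 log₁₀(8.93103) = 9.51 dB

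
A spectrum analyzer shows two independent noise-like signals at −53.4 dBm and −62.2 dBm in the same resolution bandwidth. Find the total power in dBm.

−52.9 dBm

Convert to linear, add, convert back:
P₁ = 4.57×10⁻⁹ W, P₂ = 6.03×10⁻¹⁰ W
P_tot = 5.17×10⁻⁹ W → 10 log₁₀(P_tot / 10⁻³) = −52.9 dBm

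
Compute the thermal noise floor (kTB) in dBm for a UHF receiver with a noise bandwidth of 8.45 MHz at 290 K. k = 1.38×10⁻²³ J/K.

−104.7 dBm

P_n = kTB = 1.38×10⁻²³ × 290 × 8.45×10⁶ = 3.38×10⁻¹⁴ W
In dBm: 10 log₁₀(3.38×10⁻¹⁴ / 10⁻³) = −104.7 dBm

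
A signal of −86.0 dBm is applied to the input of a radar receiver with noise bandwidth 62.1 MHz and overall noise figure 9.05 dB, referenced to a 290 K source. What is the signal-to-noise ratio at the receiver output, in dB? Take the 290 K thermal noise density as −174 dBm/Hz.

Noise floor: N = −174 + 10 log₁₀(B) + NF
10 log₁₀(6.21×10⁷) = 77.93 dB
N = −174 + 77.93 + 9.05 = −87.02 dBm
SNR = P_sig − N = −86.0 − (−87.02) = 1.02 dB → 1.0 dB

1.0 dB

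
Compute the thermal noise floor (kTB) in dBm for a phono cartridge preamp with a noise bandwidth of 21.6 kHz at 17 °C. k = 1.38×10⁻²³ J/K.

T = 17 °C + 273.15 = 290.15 K
P_n = kTB = 1.38×10⁻²³ × 290.15 × 2.16×10⁴ = 8.65×10⁻¹⁷ W
In dBm: 10 log₁₀(8.65×10⁻¹⁷ / 10⁻³) = −130.6 dBm

−130.6 dBm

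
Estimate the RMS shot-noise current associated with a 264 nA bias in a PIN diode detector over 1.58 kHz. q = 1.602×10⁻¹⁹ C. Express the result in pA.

I_n = √(2qI·B)
2qI·B = 2 × 1.602×10⁻¹⁹ × 2.64×10⁻⁷ × 1.58×10³ = 1.34×10⁻²² A²
I_n = √(1.34×10⁻²²) = 1.16×10⁻¹¹ A = 11.6 pA

11.6 pA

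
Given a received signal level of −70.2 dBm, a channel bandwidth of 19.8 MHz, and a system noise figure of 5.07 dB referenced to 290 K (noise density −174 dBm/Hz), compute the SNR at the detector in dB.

25.8 dB

Noise floor: N = −174 + 10 log₁₀(B) + NF
10 log₁₀(1.98×10⁷) = 72.97 dB
N = −174 + 72.97 + 5.07 = −95.96 dBm
SNR = P_sig − N = −70.2 − (−95.96) = 25.76 dB → 25.8 dB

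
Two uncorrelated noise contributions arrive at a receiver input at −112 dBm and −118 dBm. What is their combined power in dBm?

−111.0 dBm

Convert to linear, add, convert back:
P₁ = 6.31×10⁻¹⁵ W, P₂ = 1.58×10⁻¹⁵ W
P_tot = 7.89×10⁻¹⁵ W → 10 log₁₀(P_tot / 10⁻³) = −111.0 dBm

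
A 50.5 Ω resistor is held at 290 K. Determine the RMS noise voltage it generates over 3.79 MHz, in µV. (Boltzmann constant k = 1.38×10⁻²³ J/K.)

1.75 µV

V_n = √(4kTRB)
4kTRB = 4 × 1.38×10⁻²³ × 290 × 5.05×10¹ × 3.79×10⁶ = 3.06×10⁻¹² V²
V_n = √(3.06×10⁻¹²) = 1.75×10⁻⁶ V = 1.75 µV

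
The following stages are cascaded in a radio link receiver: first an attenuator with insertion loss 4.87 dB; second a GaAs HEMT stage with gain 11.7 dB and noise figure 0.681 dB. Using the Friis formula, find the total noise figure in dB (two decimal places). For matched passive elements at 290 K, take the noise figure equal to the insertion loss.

5.55 dB

Convert to linear (a loss of L dB is a gain of −L dB): F_i = 10^(NF_i/10), G_i = 10^(G_i,dB/10)
  Stage 1: F_1 = 10^(4.87/10) = 3.069, G_1 = 10^(−4.87/10) = 0.3258
  Stage 2: F_2 = 10^(0.681/10) = 1.170, G_2 = 10^(11.7/10) = 14.79
Friis cascade:
  F = 3.069 + (1.170 − 1)/0.3258 = 3.590
NF = 10 log₁₀(3.590) = 5.55 dB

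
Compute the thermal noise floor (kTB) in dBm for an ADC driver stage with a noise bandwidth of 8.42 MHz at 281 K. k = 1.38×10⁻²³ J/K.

P_n = kTB = 1.38×10⁻²³ × 281 × 8.42×10⁶ = 3.27×10⁻¹⁴ W
In dBm: 10 log₁₀(3.27×10⁻¹⁴ / 10⁻³) = −104.9 dBm

−104.9 dBm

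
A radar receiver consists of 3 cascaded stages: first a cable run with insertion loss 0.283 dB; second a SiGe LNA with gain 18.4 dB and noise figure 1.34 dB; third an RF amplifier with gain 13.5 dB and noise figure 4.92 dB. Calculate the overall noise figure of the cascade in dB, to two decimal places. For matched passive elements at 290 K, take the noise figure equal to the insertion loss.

Convert to linear (a loss of L dB is a gain of −L dB): F_i = 10^(NF_i/10), G_i = 10^(G_i,dB/10)
  Stage 1: F_1 = 10^(0.283/10) = 1.067, G_1 = 10^(−0.283/10) = 0.9369
  Stage 2: F_2 = 10^(1.34/10) = 1.361, G_2 = 10^(18.4/10) = 69.18
  Stage 3: F_3 = 10^(4.92/10) = 3.105, G_3 = 10^(13.5/10) = 22.39
Friis cascade:
  F = 1.067 + (1.361 − 1)/0.9369 + (3.105 − 1)/64.82 = 1.486
NF = 10 log₁₀(1.486) = 1.72 dB

1.72 dB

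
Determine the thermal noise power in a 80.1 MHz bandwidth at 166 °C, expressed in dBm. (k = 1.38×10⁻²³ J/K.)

−93.1 dBm

T = 166 °C + 273.15 = 439.15 K
P_n = kTB = 1.38×10⁻²³ × 439.15 × 8.01×10⁷ = 4.85×10⁻¹³ W
In dBm: 10 log₁₀(4.85×10⁻¹³ / 10⁻³) = −93.1 dBm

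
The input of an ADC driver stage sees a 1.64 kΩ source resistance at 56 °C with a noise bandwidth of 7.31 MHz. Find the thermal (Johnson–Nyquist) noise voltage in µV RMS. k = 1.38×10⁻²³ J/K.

14.8 µV

T = 56 °C + 273.15 = 329.15 K
V_n = √(4kTRB)
4kTRB = 4 × 1.38×10⁻²³ × 329.15 × 1.64×10³ × 7.31×10⁶ = 2.18×10⁻¹⁰ V²
V_n = √(2.18×10⁻¹⁰) = 1.48×10⁻⁵ V = 14.8 µV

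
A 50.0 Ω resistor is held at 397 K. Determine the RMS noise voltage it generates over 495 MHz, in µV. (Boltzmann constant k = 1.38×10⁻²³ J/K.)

23.3 µV

V_n = √(4kTRB)
4kTRB = 4 × 1.38×10⁻²³ × 397 × 5.00×10¹ × 4.95×10⁸ = 5.42×10⁻¹⁰ V²
V_n = √(5.42×10⁻¹⁰) = 2.33×10⁻⁵ V = 23.3 µV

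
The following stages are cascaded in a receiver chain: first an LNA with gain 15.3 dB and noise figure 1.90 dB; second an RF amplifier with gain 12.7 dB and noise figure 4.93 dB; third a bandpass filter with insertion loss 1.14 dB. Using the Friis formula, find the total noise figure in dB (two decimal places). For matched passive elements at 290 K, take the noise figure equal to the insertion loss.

Convert to linear (a loss of L dB is a gain of −L dB): F_i = 10^(NF_i/10), G_i = 10^(G_i,dB/10)
  Stage 1: F_1 = 10^(1.90/10) = 1.549, G_1 = 10^(15.3/10) = 33.88
  Stage 2: F_2 = 10^(4.93/10) = 3.112, G_2 = 10^(12.7/10) = 18.62
  Stage 3: F_3 = 10^(1.14/10) = 1.300, G_3 = 10^(−1.14/10) = 0.7691
Friis cascade:
  F = 1.549 + (3.112 − 1)/33.88 + (1.300 − 1)/631.0 = 1.612
NF = 10 log₁₀(1.612) = 2.07 dB

2.07 dB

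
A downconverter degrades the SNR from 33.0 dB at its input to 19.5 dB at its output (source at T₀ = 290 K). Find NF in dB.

13.5 dB

NF (dB) = SNR_in(dB) − SNR_out(dB) when the source is at T₀
NF = 33.0 − 19.5 = 13.5 dB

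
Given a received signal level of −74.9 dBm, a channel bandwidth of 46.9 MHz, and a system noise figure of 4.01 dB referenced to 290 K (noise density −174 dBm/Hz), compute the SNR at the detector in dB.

18.4 dB

Noise floor: N = −174 + 10 log₁₀(B) + NF
10 log₁₀(4.69×10⁷) = 76.71 dB
N = −174 + 76.71 + 4.01 = −93.28 dBm
SNR = P_sig − N = −74.9 − (−93.28) = 18.38 dB → 18.4 dB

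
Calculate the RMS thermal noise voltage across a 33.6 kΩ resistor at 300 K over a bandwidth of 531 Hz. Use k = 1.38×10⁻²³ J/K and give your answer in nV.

544 nV

V_n = √(4kTRB)
4kTRB = 4 × 1.38×10⁻²³ × 300 × 3.36×10⁴ × 5.31×10² = 2.95×10⁻¹³ V²
V_n = √(2.95×10⁻¹³) = 5.44×10⁻⁷ V = 544 nV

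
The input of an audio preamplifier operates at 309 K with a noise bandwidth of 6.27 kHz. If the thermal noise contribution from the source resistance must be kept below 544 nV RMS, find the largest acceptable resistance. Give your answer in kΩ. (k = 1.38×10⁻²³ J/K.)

Johnson–Nyquist: V_n = √(4kTRB) ⇒ R = V_n² / (4kTB)
4kTB = 4 × 1.38×10⁻²³ × 309 × 6.27×10³ = 1.07×10⁻¹⁶
R = (5.44×10⁻⁷)² / 1.07×10⁻¹⁶ = 2.77×10³ Ω = 2.77 kΩ

2.77 kΩ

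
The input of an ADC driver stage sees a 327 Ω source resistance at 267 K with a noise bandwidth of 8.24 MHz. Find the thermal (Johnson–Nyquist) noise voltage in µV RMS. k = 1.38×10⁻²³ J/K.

V_n = √(4kTRB)
4kTRB = 4 × 1.38×10⁻²³ × 267 × 3.27×10² × 8.24×10⁶ = 3.97×10⁻¹¹ V²
V_n = √(3.97×10⁻¹¹) = 6.30×10⁻⁶ V = 6.30 µV

6.30 µV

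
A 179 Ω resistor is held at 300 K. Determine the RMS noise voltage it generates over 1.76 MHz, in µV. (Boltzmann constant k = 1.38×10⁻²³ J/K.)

V_n = √(4kTRB)
4kTRB = 4 × 1.38×10⁻²³ × 300 × 1.79×10² × 1.76×10⁶ = 5.22×10⁻¹² V²
V_n = √(5.22×10⁻¹²) = 2.28×10⁻⁶ V = 2.28 µV

2.28 µV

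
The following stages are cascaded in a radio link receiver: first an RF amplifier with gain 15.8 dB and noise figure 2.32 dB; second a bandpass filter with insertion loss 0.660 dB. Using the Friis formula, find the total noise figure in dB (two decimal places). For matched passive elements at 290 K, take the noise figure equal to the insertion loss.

Convert to linear (a loss of L dB is a gain of −L dB): F_i = 10^(NF_i/10), G_i = 10^(G_i,dB/10)
  Stage 1: F_1 = 10^(2.32/10) = 1.706, G_1 = 10^(15.8/10) = 38.02
  Stage 2: F_2 = 10^(0.660/10) = 1.164, G_2 = 10^(−0.660/10) = 0.8590
Friis cascade:
  F = 1.706 + (1.164 − 1)/38.02 = 1.710
NF = 10 log₁₀(1.710) = 2.33 dB

2.33 dB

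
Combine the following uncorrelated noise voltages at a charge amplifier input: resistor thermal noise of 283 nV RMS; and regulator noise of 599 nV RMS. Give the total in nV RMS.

662 nV

Uncorrelated sources add in power (mean-square): V_tot = √(ΣV_i²)
V_tot = √[(2.83×10⁻⁷)² + (5.99×10⁻⁷)²] = 6.62×10⁻⁷ V = 662 nV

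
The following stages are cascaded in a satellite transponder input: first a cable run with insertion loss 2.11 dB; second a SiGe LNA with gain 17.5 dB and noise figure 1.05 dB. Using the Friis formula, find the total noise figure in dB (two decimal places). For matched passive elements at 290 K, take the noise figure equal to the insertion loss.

3.16 dB

Convert to linear (a loss of L dB is a gain of −L dB): F_i = 10^(NF_i/10), G_i = 10^(G_i,dB/10)
  Stage 1: F_1 = 10^(2.11/10) = 1.626, G_1 = 10^(−2.11/10) = 0.6152
  Stage 2: F_2 = 10^(1.05/10) = 1.274, G_2 = 10^(17.5/10) = 56.23
Friis cascade:
  F = 1.626 + (1.274 − 1)/0.6152 = 2.070
NF = 10 log₁₀(2.070) = 3.16 dB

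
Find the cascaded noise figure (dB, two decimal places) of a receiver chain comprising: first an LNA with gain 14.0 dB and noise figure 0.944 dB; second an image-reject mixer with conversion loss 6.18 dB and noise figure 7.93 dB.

Convert to linear (a loss of L dB is a gain of −L dB): F_i = 10^(NF_i/10), G_i = 10^(G_i,dB/10)
  Stage 1: F_1 = 10^(0.944/10) = 1.243, G_1 = 10^(14.0/10) = 25.12
  Stage 2: F_2 = 10^(7.93/10) = 6.209, G_2 = 10^(−6.18/10) = 0.2410
Friis cascade:
  F = 1.243 + (6.209 − 1)/25.12 = 1.450
NF = 10 log₁₀(1.450) = 1.61 dB

1.61 dB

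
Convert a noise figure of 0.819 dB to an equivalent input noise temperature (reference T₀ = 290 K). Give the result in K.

60.2 K

F = 10^(0.819/10) = 1.20754
T_e = (F − 1)·T₀ = (1.20754 − 1) × 290 = 60.2 K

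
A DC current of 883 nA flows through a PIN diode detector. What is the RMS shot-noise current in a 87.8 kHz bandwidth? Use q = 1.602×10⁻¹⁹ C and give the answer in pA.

I_n = √(2qI·B)
2qI·B = 2 × 1.602×10⁻¹⁹ × 8.83×10⁻⁷ × 8.78×10⁴ = 2.48×10⁻²⁰ A²
I_n = √(2.48×10⁻²⁰) = 1.58×10⁻¹⁰ A = 158 pA

158 pA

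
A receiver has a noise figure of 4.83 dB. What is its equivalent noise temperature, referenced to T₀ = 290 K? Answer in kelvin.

F = 10^(4.83/10) = 3.04089
T_e = (F − 1)·T₀ = (3.04089 − 1) × 290 = 592 K

592 K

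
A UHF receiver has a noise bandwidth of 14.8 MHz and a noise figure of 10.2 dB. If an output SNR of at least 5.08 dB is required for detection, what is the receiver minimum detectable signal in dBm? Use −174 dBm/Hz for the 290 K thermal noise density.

−87.0 dBm

Sensitivity = −174 + 10 log₁₀(B) + NF + SNR_min
= −174 + 71.7 + 10.2 + 5.08
= −87.02 dBm → −87.0 dBm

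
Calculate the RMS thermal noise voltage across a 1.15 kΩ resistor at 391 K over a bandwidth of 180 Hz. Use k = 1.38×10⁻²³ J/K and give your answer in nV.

66.8 nV

V_n = √(4kTRB)
4kTRB = 4 × 1.38×10⁻²³ × 391 × 1.15×10³ × 1.80×10² = 4.47×10⁻¹⁵ V²
V_n = √(4.47×10⁻¹⁵) = 6.68×10⁻⁸ V = 66.8 nV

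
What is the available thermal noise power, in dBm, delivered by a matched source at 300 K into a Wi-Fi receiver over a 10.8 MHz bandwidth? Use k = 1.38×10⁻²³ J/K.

P_n = kTB = 1.38×10⁻²³ × 300 × 1.08×10⁷ = 4.47×10⁻¹⁴ W
In dBm: 10 log₁₀(4.47×10⁻¹⁴ / 10⁻³) = −103.5 dBm

−103.5 dBm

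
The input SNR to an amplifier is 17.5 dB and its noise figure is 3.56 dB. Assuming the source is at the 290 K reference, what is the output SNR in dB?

13.94 dB

By definition F = SNR_in/SNR_out, so in dB: SNR_out = SNR_in − NF
SNR_out = 17.5 − 3.56 = 13.94 dB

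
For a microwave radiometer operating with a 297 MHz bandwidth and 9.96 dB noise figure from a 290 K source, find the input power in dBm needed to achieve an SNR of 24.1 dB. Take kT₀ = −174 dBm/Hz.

−55.2 dBm

Sensitivity = −174 + 10 log₁₀(B) + NF + SNR_min
= −174 + 84.73 + 9.96 + 24.1
= −55.21 dBm → −55.2 dBm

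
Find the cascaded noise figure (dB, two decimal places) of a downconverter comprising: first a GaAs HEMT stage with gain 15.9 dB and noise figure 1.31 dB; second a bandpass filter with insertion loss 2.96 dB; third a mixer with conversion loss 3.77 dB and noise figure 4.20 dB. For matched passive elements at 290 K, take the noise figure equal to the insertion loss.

1.64 dB

Convert to linear (a loss of L dB is a gain of −L dB): F_i = 10^(NF_i/10), G_i = 10^(G_i,dB/10)
  Stage 1: F_1 = 10^(1.31/10) = 1.352, G_1 = 10^(15.9/10) = 38.90
  Stage 2: F_2 = 10^(2.96/10) = 1.977, G_2 = 10^(−2.96/10) = 0.5058
  Stage 3: F_3 = 10^(4.20/10) = 2.630, G_3 = 10^(−3.77/10) = 0.4198
Friis cascade:
  F = 1.352 + (1.977 − 1)/38.90 + (2.630 − 1)/19.68 = 1.460
NF = 10 log₁₀(1.460) = 1.64 dB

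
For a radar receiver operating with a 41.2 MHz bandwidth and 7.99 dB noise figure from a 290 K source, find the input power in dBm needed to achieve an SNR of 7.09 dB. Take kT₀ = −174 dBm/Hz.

Sensitivity = −174 + 10 log₁₀(B) + NF + SNR_min
= −174 + 76.15 + 7.99 + 7.09
= −82.77 dBm → −82.8 dBm

−82.8 dBm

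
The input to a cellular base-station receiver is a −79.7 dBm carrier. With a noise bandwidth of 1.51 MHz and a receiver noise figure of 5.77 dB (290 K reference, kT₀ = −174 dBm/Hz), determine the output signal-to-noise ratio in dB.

Noise floor: N = −174 + 10 log₁₀(B) + NF
10 log₁₀(1.51×10⁶) = 61.79 dB
N = −174 + 61.79 + 5.77 = −106.44 dBm
SNR = P_sig − N = −79.7 − (−106.44) = 26.74 dB → 26.7 dB

26.7 dB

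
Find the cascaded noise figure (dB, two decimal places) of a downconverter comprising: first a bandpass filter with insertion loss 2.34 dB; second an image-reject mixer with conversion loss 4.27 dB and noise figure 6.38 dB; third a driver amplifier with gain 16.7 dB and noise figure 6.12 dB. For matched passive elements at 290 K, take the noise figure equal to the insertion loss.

Convert to linear (a loss of L dB is a gain of −L dB): F_i = 10^(NF_i/10), G_i = 10^(G_i,dB/10)
  Stage 1: F_1 = 10^(2.34/10) = 1.714, G_1 = 10^(−2.34/10) = 0.5834
  Stage 2: F_2 = 10^(6.38/10) = 4.345, G_2 = 10^(−4.27/10) = 0.3741
  Stage 3: F_3 = 10^(6.12/10) = 4.093, G_3 = 10^(16.7/10) = 46.77
Friis cascade:
  F = 1.714 + (4.345 − 1)/0.5834 + (4.093 − 1)/0.2183 = 21.62
NF = 10 log₁₀(21.62) = 13.35 dB

13.35 dB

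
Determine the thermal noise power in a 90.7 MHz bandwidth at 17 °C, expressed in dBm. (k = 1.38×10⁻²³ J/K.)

T = 17 °C + 273.15 = 290.15 K
P_n = kTB = 1.38×10⁻²³ × 290.15 × 9.07×10⁷ = 3.63×10⁻¹³ W
In dBm: 10 log₁₀(3.63×10⁻¹³ / 10⁻³) = −94.4 dBm

−94.4 dBm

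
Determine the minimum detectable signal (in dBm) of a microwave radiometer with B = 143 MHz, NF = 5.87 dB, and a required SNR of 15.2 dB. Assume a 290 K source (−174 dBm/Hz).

−71.4 dBm

Sensitivity = −174 + 10 log₁₀(B) + NF + SNR_min
= −174 + 81.55 + 5.87 + 15.2
= −71.38 dBm → −71.4 dBm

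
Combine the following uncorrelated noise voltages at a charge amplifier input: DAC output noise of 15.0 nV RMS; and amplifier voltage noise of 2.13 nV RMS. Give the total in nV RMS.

Uncorrelated sources add in power (mean-square): V_tot = √(ΣV_i²)
V_tot = √[(1.50×10⁻⁸)² + (2.13×10⁻⁹)²] = 1.52×10⁻⁸ V = 15.2 nV

15.2 nV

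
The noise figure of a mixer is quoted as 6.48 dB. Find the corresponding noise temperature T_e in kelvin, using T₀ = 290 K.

999 K

F = 10^(6.48/10) = 4.44631
T_e = (F − 1)·T₀ = (4.44631 − 1) × 290 = 999 K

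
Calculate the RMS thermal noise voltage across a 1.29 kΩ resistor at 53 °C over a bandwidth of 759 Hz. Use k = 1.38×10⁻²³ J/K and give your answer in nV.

133 nV

T = 53 °C + 273.15 = 326.15 K
V_n = √(4kTRB)
4kTRB = 4 × 1.38×10⁻²³ × 326.15 × 1.29×10³ × 7.59×10² = 1.76×10⁻¹⁴ V²
V_n = √(1.76×10⁻¹⁴) = 1.33×10⁻⁷ V = 133 nV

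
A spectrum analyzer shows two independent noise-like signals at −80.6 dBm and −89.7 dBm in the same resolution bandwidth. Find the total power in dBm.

Convert to linear, add, convert back:
P₁ = 8.71×10⁻¹² W, P₂ = 1.07×10⁻¹² W
P_tot = 9.78×10⁻¹² W → 10 log₁₀(P_tot / 10⁻³) = −80.1 dBm

−80.1 dBm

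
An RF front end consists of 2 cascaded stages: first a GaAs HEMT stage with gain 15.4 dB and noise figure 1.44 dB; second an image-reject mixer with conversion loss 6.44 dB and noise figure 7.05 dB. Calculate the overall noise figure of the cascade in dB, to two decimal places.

1.79 dB

Convert to linear (a loss of L dB is a gain of −L dB): F_i = 10^(NF_i/10), G_i = 10^(G_i,dB/10)
  Stage 1: F_1 = 10^(1.44/10) = 1.393, G_1 = 10^(15.4/10) = 34.67
  Stage 2: F_2 = 10^(7.05/10) = 5.070, G_2 = 10^(−6.44/10) = 0.2270
Friis cascade:
  F = 1.393 + (5.070 − 1)/34.67 = 1.511
NF = 10 log₁₀(1.511) = 1.79 dB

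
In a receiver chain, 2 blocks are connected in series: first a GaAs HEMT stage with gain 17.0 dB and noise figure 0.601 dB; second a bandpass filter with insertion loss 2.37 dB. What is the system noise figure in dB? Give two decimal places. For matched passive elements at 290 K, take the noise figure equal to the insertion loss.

Convert to linear (a loss of L dB is a gain of −L dB): F_i = 10^(NF_i/10), G_i = 10^(G_i,dB/10)
  Stage 1: F_1 = 10^(0.601/10) = 1.148, G_1 = 10^(17.0/10) = 50.12
  Stage 2: F_2 = 10^(2.37/10) = 1.726, G_2 = 10^(−2.37/10) = 0.5794
Friis cascade:
  F = 1.148 + (1.726 − 1)/50.12 = 1.163
NF = 10 log₁₀(1.163) = 0.66 dB

0.66 dB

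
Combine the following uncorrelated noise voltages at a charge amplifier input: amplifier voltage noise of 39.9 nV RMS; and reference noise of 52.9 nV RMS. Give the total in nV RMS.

Uncorrelated sources add in power (mean-square): V_tot = √(ΣV_i²)
V_tot = √[(3.99×10⁻⁸)² + (5.29×10⁻⁸)²] = 6.63×10⁻⁸ V = 66.3 nV

66.3 nV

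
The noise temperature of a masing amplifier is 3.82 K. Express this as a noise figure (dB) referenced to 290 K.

0.057 dB

F = 1 + T_e/T₀ = 1 + 3.82/290 = 1.01317
NF = 10 log₁₀(1.01317) = 0.057 dB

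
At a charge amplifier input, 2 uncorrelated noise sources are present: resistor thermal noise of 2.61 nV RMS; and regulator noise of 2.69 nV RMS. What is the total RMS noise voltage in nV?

Uncorrelated sources add in power (mean-square): V_tot = √(ΣV_i²)
V_tot = √[(2.61×10⁻⁹)² + (2.69×10⁻⁹)²] = 3.75×10⁻⁹ V = 3.75 nV

3.75 nV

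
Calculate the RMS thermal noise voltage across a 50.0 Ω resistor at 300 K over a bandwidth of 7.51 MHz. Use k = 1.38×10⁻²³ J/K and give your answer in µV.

2.49 µV

V_n = √(4kTRB)
4kTRB = 4 × 1.38×10⁻²³ × 300 × 5.00×10¹ × 7.51×10⁶ = 6.22×10⁻¹² V²
V_n = √(6.22×10⁻¹²) = 2.49×10⁻⁶ V = 2.49 µV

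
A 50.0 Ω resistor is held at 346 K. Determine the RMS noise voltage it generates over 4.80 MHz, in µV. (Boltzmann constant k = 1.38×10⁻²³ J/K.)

V_n = √(4kTRB)
4kTRB = 4 × 1.38×10⁻²³ × 346 × 5.00×10¹ × 4.80×10⁶ = 4.58×10⁻¹² V²
V_n = √(4.58×10⁻¹²) = 2.14×10⁻⁶ V = 2.14 µV

2.14 µV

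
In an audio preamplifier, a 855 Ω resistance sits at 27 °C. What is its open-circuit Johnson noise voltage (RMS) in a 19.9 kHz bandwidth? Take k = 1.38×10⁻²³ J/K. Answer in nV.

531 nV

T = 27 °C + 273.15 = 300.15 K
V_n = √(4kTRB)
4kTRB = 4 × 1.38×10⁻²³ × 300.15 × 8.55×10² × 1.99×10⁴ = 2.82×10⁻¹³ V²
V_n = √(2.82×10⁻¹³) = 5.31×10⁻⁷ V = 531 nV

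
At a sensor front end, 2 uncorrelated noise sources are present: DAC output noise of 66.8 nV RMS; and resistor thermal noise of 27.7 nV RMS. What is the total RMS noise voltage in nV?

72.3 nV

Uncorrelated sources add in power (mean-square): V_tot = √(ΣV_i²)
V_tot = √[(6.68×10⁻⁸)² + (2.77×10⁻⁸)²] = 7.23×10⁻⁸ V = 72.3 nV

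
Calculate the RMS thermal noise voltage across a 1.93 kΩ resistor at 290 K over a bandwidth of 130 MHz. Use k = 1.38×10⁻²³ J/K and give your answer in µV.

63.4 µV

V_n = √(4kTRB)
4kTRB = 4 × 1.38×10⁻²³ × 290 × 1.93×10³ × 1.30×10⁸ = 4.02×10⁻⁹ V²
V_n = √(4.02×10⁻⁹) = 6.34×10⁻⁵ V = 63.4 µV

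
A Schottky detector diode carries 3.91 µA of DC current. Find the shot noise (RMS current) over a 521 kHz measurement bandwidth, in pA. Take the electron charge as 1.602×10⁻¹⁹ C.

I_n = √(2qI·B)
2qI·B = 2 × 1.602×10⁻¹⁹ × 3.91×10⁻⁶ × 5.21×10⁵ = 6.53×10⁻¹⁹ A²
I_n = √(6.53×10⁻¹⁹) = 8.08×10⁻¹⁰ A = 808 pA

808 pA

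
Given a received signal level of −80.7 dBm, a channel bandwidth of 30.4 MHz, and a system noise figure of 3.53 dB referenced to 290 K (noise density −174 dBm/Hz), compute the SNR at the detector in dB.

14.9 dB

Noise floor: N = −174 + 10 log₁₀(B) + NF
10 log₁₀(3.04×10⁷) = 74.83 dB
N = −174 + 74.83 + 3.53 = −95.64 dBm
SNR = P_sig − N = −80.7 − (−95.64) = 14.94 dB → 14.9 dB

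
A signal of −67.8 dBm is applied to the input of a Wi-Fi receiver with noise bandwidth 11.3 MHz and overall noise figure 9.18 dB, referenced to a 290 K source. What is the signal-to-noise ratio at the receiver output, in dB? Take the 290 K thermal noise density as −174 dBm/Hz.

26.5 dB

Noise floor: N = −174 + 10 log₁₀(B) + NF
10 log₁₀(1.13×10⁷) = 70.53 dB
N = −174 + 70.53 + 9.18 = −94.29 dBm
SNR = P_sig − N = −67.8 − (−94.29) = 26.49 dB → 26.5 dB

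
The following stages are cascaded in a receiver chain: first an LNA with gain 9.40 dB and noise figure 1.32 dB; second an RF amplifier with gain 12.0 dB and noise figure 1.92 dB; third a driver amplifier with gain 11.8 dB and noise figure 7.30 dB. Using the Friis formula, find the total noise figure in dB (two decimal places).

1.62 dB

Convert to linear (a loss of L dB is a gain of −L dB): F_i = 10^(NF_i/10), G_i = 10^(G_i,dB/10)
  Stage 1: F_1 = 10^(1.32/10) = 1.355, G_1 = 10^(9.40/10) = 8.710
  Stage 2: F_2 = 10^(1.92/10) = 1.556, G_2 = 10^(12.0/10) = 15.85
  Stage 3: F_3 = 10^(7.30/10) = 5.370, G_3 = 10^(11.8/10) = 15.14
Friis cascade:
  F = 1.355 + (1.556 − 1)/8.710 + (5.370 − 1)/138.0 = 1.451
NF = 10 log₁₀(1.451) = 1.62 dB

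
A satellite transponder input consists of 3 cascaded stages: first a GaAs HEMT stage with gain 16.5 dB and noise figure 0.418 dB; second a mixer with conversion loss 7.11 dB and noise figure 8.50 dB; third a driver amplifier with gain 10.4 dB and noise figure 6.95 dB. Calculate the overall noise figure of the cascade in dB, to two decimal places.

2.28 dB

Convert to linear (a loss of L dB is a gain of −L dB): F_i = 10^(NF_i/10), G_i = 10^(G_i,dB/10)
  Stage 1: F_1 = 10^(0.418/10) = 1.101, G_1 = 10^(16.5/10) = 44.67
  Stage 2: F_2 = 10^(8.50/10) = 7.079, G_2 = 10^(−7.11/10) = 0.1945
  Stage 3: F_3 = 10^(6.95/10) = 4.955, G_3 = 10^(10.4/10) = 10.96
Friis cascade:
  F = 1.101 + (7.079 − 1)/44.67 + (4.955 − 1)/8.690 = 1.692
NF = 10 log₁₀(1.692) = 2.28 dB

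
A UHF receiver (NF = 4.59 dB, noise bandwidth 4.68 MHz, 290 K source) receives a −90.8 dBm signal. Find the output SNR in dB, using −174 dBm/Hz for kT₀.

11.9 dB

Noise floor: N = −174 + 10 log₁₀(B) + NF
10 log₁₀(4.68×10⁶) = 66.7 dB
N = −174 + 66.7 + 4.59 = −102.71 dBm
SNR = P_sig − N = −90.8 − (−102.71) = 11.91 dB → 11.9 dB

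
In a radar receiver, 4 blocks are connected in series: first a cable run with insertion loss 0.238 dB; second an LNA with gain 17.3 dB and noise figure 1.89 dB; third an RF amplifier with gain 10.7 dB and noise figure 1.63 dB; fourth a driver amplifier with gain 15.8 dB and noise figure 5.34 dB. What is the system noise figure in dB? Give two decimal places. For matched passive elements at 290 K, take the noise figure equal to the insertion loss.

Convert to linear (a loss of L dB is a gain of −L dB): F_i = 10^(NF_i/10), G_i = 10^(G_i,dB/10)
  Stage 1: F_1 = 10^(0.238/10) = 1.056, G_1 = 10^(−0.238/10) = 0.9467
  Stage 2: F_2 = 10^(1.89/10) = 1.545, G_2 = 10^(17.3/10) = 53.70
  Stage 3: F_3 = 10^(1.63/10) = 1.455, G_3 = 10^(10.7/10) = 11.75
  Stage 4: F_4 = 10^(5.34/10) = 3.420, G_4 = 10^(15.8/10) = 38.02
Friis cascade:
  F = 1.056 + (1.545 − 1)/0.9467 + (1.455 − 1)/50.84 + (3.420 − 1)/597.3 = 1.645
NF = 10 log₁₀(1.645) = 2.16 dB

2.16 dB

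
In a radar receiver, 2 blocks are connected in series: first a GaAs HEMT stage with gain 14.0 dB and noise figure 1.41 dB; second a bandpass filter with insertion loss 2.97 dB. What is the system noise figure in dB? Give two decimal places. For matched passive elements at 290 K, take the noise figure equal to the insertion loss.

Convert to linear (a loss of L dB is a gain of −L dB): F_i = 10^(NF_i/10), G_i = 10^(G_i,dB/10)
  Stage 1: F_1 = 10^(1.41/10) = 1.384, G_1 = 10^(14.0/10) = 25.12
  Stage 2: F_2 = 10^(2.97/10) = 1.982, G_2 = 10^(−2.97/10) = 0.5047
Friis cascade:
  F = 1.384 + (1.982 − 1)/25.12 = 1.423
NF = 10 log₁₀(1.423) = 1.53 dB

1.53 dB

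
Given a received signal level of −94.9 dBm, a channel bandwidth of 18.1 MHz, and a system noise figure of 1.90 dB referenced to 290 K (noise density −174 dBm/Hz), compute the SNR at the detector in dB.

4.6 dB

Noise floor: N = −174 + 10 log₁₀(B) + NF
10 log₁₀(1.81×10⁷) = 72.58 dB
N = −174 + 72.58 + 1.90 = −99.52 dBm
SNR = P_sig − N = −94.9 − (−99.52) = 4.62 dB → 4.6 dB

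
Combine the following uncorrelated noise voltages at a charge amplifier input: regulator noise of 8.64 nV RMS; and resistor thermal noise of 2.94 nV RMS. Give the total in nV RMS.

9.13 nV

Uncorrelated sources add in power (mean-square): V_tot = √(ΣV_i²)
V_tot = √[(8.64×10⁻⁹)² + (2.94×10⁻⁹)²] = 9.13×10⁻⁹ V = 9.13 nV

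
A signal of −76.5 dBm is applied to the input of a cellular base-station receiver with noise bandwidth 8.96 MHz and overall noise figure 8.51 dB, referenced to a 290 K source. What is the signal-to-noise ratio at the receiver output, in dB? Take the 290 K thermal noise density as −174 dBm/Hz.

19.5 dB

Noise floor: N = −174 + 10 log₁₀(B) + NF
10 log₁₀(8.96×10⁶) = 69.52 dB
N = −174 + 69.52 + 8.51 = −95.97 dBm
SNR = P_sig − N = −76.5 − (−95.97) = 19.47 dB → 19.5 dB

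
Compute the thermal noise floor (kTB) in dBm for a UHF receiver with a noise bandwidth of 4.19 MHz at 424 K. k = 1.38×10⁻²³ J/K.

P_n = kTB = 1.38×10⁻²³ × 424 × 4.19×10⁶ = 2.45×10⁻¹⁴ W
In dBm: 10 log₁₀(2.45×10⁻¹⁴ / 10⁻³) = −106.1 dBm

−106.1 dBm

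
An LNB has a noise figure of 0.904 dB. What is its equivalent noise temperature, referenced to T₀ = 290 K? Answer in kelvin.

67.1 K

F = 10^(0.904/10) = 1.2314
T_e = (F − 1)·T₀ = (1.2314 − 1) × 290 = 67.1 K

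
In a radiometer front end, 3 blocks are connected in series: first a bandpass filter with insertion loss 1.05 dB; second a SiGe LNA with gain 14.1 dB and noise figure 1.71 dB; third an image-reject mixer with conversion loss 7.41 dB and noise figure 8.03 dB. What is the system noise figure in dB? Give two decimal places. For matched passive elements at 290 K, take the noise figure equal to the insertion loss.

Convert to linear (a loss of L dB is a gain of −L dB): F_i = 10^(NF_i/10), G_i = 10^(G_i,dB/10)
  Stage 1: F_1 = 10^(1.05/10) = 1.274, G_1 = 10^(−1.05/10) = 0.7852
  Stage 2: F_2 = 10^(1.71/10) = 1.483, G_2 = 10^(14.1/10) = 25.70
  Stage 3: F_3 = 10^(8.03/10) = 6.353, G_3 = 10^(−7.41/10) = 0.1816
Friis cascade:
  F = 1.274 + (1.483 − 1)/0.7852 + (6.353 − 1)/20.18 = 2.153
NF = 10 log₁₀(2.153) = 3.33 dB

3.33 dB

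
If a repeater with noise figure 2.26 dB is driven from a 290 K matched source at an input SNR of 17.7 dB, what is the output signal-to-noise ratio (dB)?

15.44 dB

By definition F = SNR_in/SNR_out, so in dB: SNR_out = SNR_in − NF
SNR_out = 17.7 − 2.26 = 15.44 dB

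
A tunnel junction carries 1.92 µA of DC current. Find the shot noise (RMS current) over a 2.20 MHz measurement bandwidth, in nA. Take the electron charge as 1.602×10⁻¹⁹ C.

I_n = √(2qI·B)
2qI·B = 2 × 1.602×10⁻¹⁹ × 1.92×10⁻⁶ × 2.20×10⁶ = 1.35×10⁻¹⁸ A²
I_n = √(1.35×10⁻¹⁸) = 1.16×10⁻⁹ A = 1.16 nA

1.16 nA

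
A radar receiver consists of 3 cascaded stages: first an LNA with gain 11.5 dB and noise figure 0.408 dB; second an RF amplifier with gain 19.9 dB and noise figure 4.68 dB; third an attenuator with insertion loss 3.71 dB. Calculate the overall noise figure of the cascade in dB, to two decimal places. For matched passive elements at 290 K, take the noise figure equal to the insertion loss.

Convert to linear (a loss of L dB is a gain of −L dB): F_i = 10^(NF_i/10), G_i = 10^(G_i,dB/10)
  Stage 1: F_1 = 10^(0.408/10) = 1.098, G_1 = 10^(11.5/10) = 14.13
  Stage 2: F_2 = 10^(4.68/10) = 2.938, G_2 = 10^(19.9/10) = 97.72
  Stage 3: F_3 = 10^(3.71/10) = 2.350, G_3 = 10^(−3.71/10) = 0.4256
Friis cascade:
  F = 1.098 + (2.938 − 1)/14.13 + (2.350 − 1)/1380 = 1.237
NF = 10 log₁₀(1.237) = 0.92 dB

0.92 dB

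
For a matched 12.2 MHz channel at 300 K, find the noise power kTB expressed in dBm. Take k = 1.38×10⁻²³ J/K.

−103.0 dBm

P_n = kTB = 1.38×10⁻²³ × 300 × 1.22×10⁷ = 5.05×10⁻¹⁴ W
In dBm: 10 log₁₀(5.05×10⁻¹⁴ / 10⁻³) = −103.0 dBm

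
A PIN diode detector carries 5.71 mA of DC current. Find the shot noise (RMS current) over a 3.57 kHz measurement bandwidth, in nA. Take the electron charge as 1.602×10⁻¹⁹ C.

I_n = √(2qI·B)
2qI·B = 2 × 1.602×10⁻¹⁹ × 5.71×10⁻³ × 3.57×10³ = 6.53×10⁻¹⁸ A²
I_n = √(6.53×10⁻¹⁸) = 2.56×10⁻⁹ A = 2.56 nA

2.56 nA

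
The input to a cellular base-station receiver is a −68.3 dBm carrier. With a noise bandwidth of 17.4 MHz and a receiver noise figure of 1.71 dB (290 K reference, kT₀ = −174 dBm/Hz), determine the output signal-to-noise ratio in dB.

31.6 dB

Noise floor: N = −174 + 10 log₁₀(B) + NF
10 log₁₀(1.74×10⁷) = 72.41 dB
N = −174 + 72.41 + 1.71 = −99.88 dBm
SNR = P_sig − N = −68.3 − (−99.88) = 31.58 dB → 31.6 dB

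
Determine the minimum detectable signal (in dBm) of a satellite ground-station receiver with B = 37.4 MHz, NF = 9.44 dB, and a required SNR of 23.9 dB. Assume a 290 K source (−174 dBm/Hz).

−64.9 dBm

Sensitivity = −174 + 10 log₁₀(B) + NF + SNR_min
= −174 + 75.73 + 9.44 + 23.9
= −64.93 dBm → −64.9 dBm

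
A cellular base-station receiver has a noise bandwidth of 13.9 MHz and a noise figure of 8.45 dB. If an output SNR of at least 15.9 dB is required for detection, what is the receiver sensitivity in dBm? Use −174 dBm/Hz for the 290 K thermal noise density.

Sensitivity = −174 + 10 log₁₀(B) + NF + SNR_min
= −174 + 71.43 + 8.45 + 15.9
= −78.22 dBm → −78.2 dBm

−78.2 dBm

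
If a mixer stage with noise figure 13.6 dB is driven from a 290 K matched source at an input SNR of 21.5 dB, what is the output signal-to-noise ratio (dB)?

7.9 dB

By definition F = SNR_in/SNR_out, so in dB: SNR_out = SNR_in − NF
SNR_out = 21.5 − 13.6 = 7.9 dB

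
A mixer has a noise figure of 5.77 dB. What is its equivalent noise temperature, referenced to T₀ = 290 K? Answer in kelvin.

F = 10^(5.77/10) = 3.77572
T_e = (F − 1)·T₀ = (3.77572 − 1) × 290 = 805 K

805 K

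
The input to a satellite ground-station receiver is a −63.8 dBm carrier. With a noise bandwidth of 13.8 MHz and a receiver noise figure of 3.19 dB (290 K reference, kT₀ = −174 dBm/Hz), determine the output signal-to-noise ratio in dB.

35.6 dB

Noise floor: N = −174 + 10 log₁₀(B) + NF
10 log₁₀(1.38×10⁷) = 71.4 dB
N = −174 + 71.4 + 3.19 = −99.41 dBm
SNR = P_sig − N = −63.8 − (−99.41) = 35.61 dB → 35.6 dB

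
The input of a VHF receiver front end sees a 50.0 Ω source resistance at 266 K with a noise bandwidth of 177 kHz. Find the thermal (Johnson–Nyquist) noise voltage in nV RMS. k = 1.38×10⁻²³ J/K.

360 nV

V_n = √(4kTRB)
4kTRB = 4 × 1.38×10⁻²³ × 266 × 5.00×10¹ × 1.77×10⁵ = 1.30×10⁻¹³ V²
V_n = √(1.30×10⁻¹³) = 3.60×10⁻⁷ V = 360 nV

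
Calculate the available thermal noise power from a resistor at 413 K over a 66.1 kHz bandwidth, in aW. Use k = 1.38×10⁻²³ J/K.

377 aW

P_n = kTB = 1.38×10⁻²³ × 413 × 6.61×10⁴ = 3.77×10⁻¹⁶ W = 377 aW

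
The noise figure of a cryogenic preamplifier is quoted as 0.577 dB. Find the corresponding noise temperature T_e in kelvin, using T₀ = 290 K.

F = 10^(0.577/10) = 1.14209
T_e = (F − 1)·T₀ = (1.14209 − 1) × 290 = 41.2 K

41.2 K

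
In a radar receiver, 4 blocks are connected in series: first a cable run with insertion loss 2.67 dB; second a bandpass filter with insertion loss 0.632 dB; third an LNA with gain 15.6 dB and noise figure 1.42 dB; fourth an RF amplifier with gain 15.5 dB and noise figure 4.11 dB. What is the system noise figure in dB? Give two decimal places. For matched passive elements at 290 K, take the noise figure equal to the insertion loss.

Convert to linear (a loss of L dB is a gain of −L dB): F_i = 10^(NF_i/10), G_i = 10^(G_i,dB/10)
  Stage 1: F_1 = 10^(2.67/10) = 1.849, G_1 = 10^(−2.67/10) = 0.5408
  Stage 2: F_2 = 10^(0.632/10) = 1.157, G_2 = 10^(−0.632/10) = 0.8646
  Stage 3: F_3 = 10^(1.42/10) = 1.387, G_3 = 10^(15.6/10) = 36.31
  Stage 4: F_4 = 10^(4.11/10) = 2.576, G_4 = 10^(15.5/10) = 35.48
Friis cascade:
  F = 1.849 + (1.157 − 1)/0.5408 + (1.387 − 1)/0.4675 + (2.576 − 1)/16.97 = 3.059
NF = 10 log₁₀(3.059) = 4.86 dB

4.86 dB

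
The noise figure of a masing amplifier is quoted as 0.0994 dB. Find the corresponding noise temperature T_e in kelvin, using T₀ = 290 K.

F = 10^(0.0994/10) = 1.02315
T_e = (F − 1)·T₀ = (1.02315 − 1) × 290 = 6.71 K

6.71 K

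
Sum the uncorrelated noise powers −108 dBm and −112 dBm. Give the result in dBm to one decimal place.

Convert to linear, add, convert back:
P₁ = 1.58×10⁻¹⁴ W, P₂ = 6.31×10⁻¹⁵ W
P_tot = 2.22×10⁻¹⁴ W → 10 log₁₀(P_tot / 10⁻³) = −106.5 dBm

−106.5 dBm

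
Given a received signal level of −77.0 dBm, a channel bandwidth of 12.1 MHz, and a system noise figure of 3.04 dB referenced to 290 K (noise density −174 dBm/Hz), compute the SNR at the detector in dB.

23.1 dB

Noise floor: N = −174 + 10 log₁₀(B) + NF
10 log₁₀(1.21×10⁷) = 70.83 dB
N = −174 + 70.83 + 3.04 = −100.13 dBm
SNR = P_sig − N = −77.0 − (−100.13) = 23.13 dB → 23.1 dB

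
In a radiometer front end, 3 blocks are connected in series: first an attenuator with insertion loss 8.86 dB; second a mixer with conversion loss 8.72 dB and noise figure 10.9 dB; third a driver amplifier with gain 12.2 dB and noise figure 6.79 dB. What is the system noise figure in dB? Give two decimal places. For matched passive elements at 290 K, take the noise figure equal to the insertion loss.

Convert to linear (a loss of L dB is a gain of −L dB): F_i = 10^(NF_i/10), G_i = 10^(G_i,dB/10)
  Stage 1: F_1 = 10^(8.86/10) = 7.691, G_1 = 10^(−8.86/10) = 0.1300
  Stage 2: F_2 = 10^(10.9/10) = 12.30, G_2 = 10^(−8.72/10) = 0.1343
  Stage 3: F_3 = 10^(6.79/10) = 4.775, G_3 = 10^(12.2/10) = 16.60
Friis cascade:
  F = 7.691 + (12.30 − 1)/0.1300 + (4.775 − 1)/0.01746 = 310.9
NF = 10 log₁₀(310.9) = 24.93 dB

24.93 dB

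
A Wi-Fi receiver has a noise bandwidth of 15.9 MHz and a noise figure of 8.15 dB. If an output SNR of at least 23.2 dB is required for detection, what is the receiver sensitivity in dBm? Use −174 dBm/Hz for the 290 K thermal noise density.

Sensitivity = −174 + 10 log₁₀(B) + NF + SNR_min
= −174 + 72.01 + 8.15 + 23.2
= −70.64 dBm → −70.6 dBm

−70.6 dBm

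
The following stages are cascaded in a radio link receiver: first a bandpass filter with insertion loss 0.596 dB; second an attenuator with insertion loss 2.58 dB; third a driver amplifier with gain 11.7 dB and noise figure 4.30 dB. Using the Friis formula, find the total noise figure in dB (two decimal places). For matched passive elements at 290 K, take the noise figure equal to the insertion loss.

7.48 dB

Convert to linear (a loss of L dB is a gain of −L dB): F_i = 10^(NF_i/10), G_i = 10^(G_i,dB/10)
  Stage 1: F_1 = 10^(0.596/10) = 1.147, G_1 = 10^(−0.596/10) = 0.8718
  Stage 2: F_2 = 10^(2.58/10) = 1.811, G_2 = 10^(−2.58/10) = 0.5521
  Stage 3: F_3 = 10^(4.30/10) = 2.692, G_3 = 10^(11.7/10) = 14.79
Friis cascade:
  F = 1.147 + (1.811 − 1)/0.8718 + (2.692 − 1)/0.4813 = 5.592
NF = 10 log₁₀(5.592) = 7.48 dB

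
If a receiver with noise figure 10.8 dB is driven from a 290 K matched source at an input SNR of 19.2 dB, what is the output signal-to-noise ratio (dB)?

By definition F = SNR_in/SNR_out, so in dB: SNR_out = SNR_in − NF
SNR_out = 19.2 − 10.8 = 8.4 dB

8.4 dB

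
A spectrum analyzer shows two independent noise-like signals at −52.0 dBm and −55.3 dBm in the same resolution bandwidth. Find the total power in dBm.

−50.3 dBm

Convert to linear, add, convert back:
P₁ = 6.31×10⁻⁹ W, P₂ = 2.95×10⁻⁹ W
P_tot = 9.26×10⁻⁹ W → 10 log₁₀(P_tot / 10⁻³) = −50.3 dBm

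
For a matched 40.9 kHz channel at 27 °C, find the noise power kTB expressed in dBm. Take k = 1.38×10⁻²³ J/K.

T = 27 °C + 273.15 = 300.15 K
P_n = kTB = 1.38×10⁻²³ × 300.15 × 4.09×10⁴ = 1.69×10⁻¹⁶ W
In dBm: 10 log₁₀(1.69×10⁻¹⁶ / 10⁻³) = −127.7 dBm

−127.7 dBm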